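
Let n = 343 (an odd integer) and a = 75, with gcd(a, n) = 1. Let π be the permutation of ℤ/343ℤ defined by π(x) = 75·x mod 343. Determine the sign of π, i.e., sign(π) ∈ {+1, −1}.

Trace 282: π^k(282) = [282, 227, 218, 229, 25, 160, 338] for k=0..6.
Cycle type of π: 294 + 42 + 6 + 1; total 4 cycles.
343 − 4 = 339 transpositions; sign(π) = (−1)^339 = -1.
(75|343)_J = -1 (Zolotarev's lemma cross-check).

-1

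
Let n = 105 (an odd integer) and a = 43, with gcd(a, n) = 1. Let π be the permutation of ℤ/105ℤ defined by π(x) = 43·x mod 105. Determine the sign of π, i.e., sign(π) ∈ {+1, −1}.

Orbit of 22 under x↦43x: [22, 1, 43, 64]… (length divides ord_105(43)).
Decompose π into cycles: lengths [4, 4, 4, 4, 4, 4, 4, 4, 4, 4, 4, 4, 4, 4, 4, 4, 4, 4, 4, 4, 4, 1, 1, 1, 1, 1, 1, 1, 1, 1, 1, 1, 1, 1, 1, 1, 1, 1, 1, 1, 1, 1] (42 cycles, including the fixed point 0).
Σ(ℓ_i−1) = 105−42 = 63; sign = (−1)^63 = -1.

-1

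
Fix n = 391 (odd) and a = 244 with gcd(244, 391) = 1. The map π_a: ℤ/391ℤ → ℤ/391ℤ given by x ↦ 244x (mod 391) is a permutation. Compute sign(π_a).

+1

Start at x=154: 154 → 40 → 376 → 250 → 4 → 194 → 25 → … (one orbit).
5 cycles of lengths [176, 176, 22, 16, 1].
Σ(ℓ_i−1) = 391−5 = 386; sign = (−1)^386 = +1.
Via Zolotarev, sign(π_{244}) = (244|391) = +1.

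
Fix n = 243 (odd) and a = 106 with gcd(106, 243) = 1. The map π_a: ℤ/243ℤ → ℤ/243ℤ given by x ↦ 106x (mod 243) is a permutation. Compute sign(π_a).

Start at x=139: 139 → 154 → 43 → 184 → 64 → 223 → 67 → … (one orbit).
11 cycles of lengths [81, 81, 27, 27, 9, 9, 3, 3, 1, 1, 1].
243 − 11 = 232 transpositions; sign(π) = (−1)^232 = +1.

+1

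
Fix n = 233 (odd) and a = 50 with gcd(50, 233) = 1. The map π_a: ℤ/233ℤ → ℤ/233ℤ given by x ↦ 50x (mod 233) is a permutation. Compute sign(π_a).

+1

Trace 128: π^k(128) = [128, 109, 91, 123, 92, 173, 29] for k=0..6.
Cycle lengths of π_50 on ℤ/233ℤ: [116, 116, 1]; 3 cycles in total.
n − c = 233 − 3 = 230; sign = (−1)^230 = +1.
The Jacobi symbol (50|233) = +1 (Zolotarev) agrees.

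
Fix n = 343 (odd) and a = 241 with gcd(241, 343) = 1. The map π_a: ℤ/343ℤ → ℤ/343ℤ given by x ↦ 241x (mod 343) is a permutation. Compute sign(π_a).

-1

Orbit of 327 under x↦241x: [327, 260, 234, 142, 265, 67, 26]… (length divides ord_343(241)).
π_241 has 4 disjoint cycles with lengths [294, 42, 6, 1] on {0,…,342}.
343 − 4 = 339 transpositions; sign(π) = (−1)^339 = -1.
Via Zolotarev, sign(π_{241}) = (241|343) = -1.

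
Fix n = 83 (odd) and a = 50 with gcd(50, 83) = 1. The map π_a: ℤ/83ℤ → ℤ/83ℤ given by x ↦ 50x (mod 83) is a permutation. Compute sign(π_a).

Trace 1: π^k(1) = [1, 50, 10, 2, 17, 20, 4] for k=0..6.
The orbit structure of x ↦ 50x mod 83: 2 orbits of sizes [82, 1].
sign(π) = (−1)^{n − #cycles} = (−1)^{83−2} = (−1)^81 = -1.

-1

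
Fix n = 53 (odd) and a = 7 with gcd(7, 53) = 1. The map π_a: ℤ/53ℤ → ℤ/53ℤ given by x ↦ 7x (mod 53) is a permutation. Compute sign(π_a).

+1

Trace 42: π^k(42) = [42, 29, 44, 43, 36, 40, 15] for k=0..6.
Decompose π into cycles: lengths [26, 26, 1] (3 cycles, including the fixed point 0).
n − c = 53 − 3 = 50; sign = (−1)^50 = +1.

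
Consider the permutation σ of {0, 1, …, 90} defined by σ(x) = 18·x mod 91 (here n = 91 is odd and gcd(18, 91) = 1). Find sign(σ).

-1

Start at x=1: 1 → 18 → 51 → 8 → 53 → 44 → 64 → … (one orbit).
The orbit structure of x ↦ 18x mod 91: 12 orbits of sizes [12, 12, 12, 12, 12, 12, 4, 4, 4, 3, 3, 1].
12 cycles on 91: each ℓ→(−1)^(ℓ−1), product (−1)^79 = -1.
Zolotarev: (18|91) = -1, matching the cycle-count sign.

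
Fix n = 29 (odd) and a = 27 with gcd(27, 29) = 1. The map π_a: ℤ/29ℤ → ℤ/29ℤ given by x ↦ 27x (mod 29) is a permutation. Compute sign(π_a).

Orbit of 22 under x↦27x: [22, 14, 1, 27, 4, 21, 16]… (length divides ord_29(27)).
Cycle type of π: 28 + 1; total 2 cycles.
2 cycles on 29: each ℓ→(−1)^(ℓ−1), product (−1)^27 = -1.

-1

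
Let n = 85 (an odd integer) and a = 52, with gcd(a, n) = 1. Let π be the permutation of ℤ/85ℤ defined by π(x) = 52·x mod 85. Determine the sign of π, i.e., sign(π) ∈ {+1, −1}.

-1

Orbit of 69 under x↦52x: [69, 18, 1, 52]… (length divides ord_85(52)).
The orbit structure of x ↦ 52x mod 85: 34 orbits of sizes [4, 4, 4, 4, 4, 4, 4, 4, 4, 4, 4, 4, 4, 4, 4, 4, 4, 1, 1, 1, 1, 1, 1, 1, 1, 1, 1, 1, 1, 1, 1, 1, 1, 1].
n − c = 85 − 34 = 51; sign = (−1)^51 = -1.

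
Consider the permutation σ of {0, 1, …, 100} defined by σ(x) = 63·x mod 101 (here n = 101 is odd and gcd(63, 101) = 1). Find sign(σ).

Trace 93: π^k(93) = [93, 1, 63, 30, 72, 92, 39] for k=0..6.
π_63 has 2 disjoint cycles with lengths [100, 1] on {0,…,100}.
n − c = 101 − 2 = 99; sign = (−1)^99 = -1.
The Jacobi symbol (63|101) = -1 (Zolotarev) agrees.

-1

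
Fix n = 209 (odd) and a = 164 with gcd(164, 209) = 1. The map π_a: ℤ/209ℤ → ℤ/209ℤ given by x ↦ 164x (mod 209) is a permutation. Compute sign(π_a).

Start at x=164: 164 → 144 → 208 → 45 → 65 → 1 → 164 (one orbit).
The orbit structure of x ↦ 164x mod 209: 39 orbits of sizes [6, 6, 6, 6, 6, 6, 6, 6, 6, 6, 6, 6, 6, 6, 6, 6, 6, 6, 6, 6, 6, 6, 6, 6, 6, 6, 6, 6, 6, 6, 6, 6, 6, 2, 2, 2, 2, 2, 1].
39 cycles on 209: each ℓ→(−1)^(ℓ−1), product (−1)^170 = +1.

+1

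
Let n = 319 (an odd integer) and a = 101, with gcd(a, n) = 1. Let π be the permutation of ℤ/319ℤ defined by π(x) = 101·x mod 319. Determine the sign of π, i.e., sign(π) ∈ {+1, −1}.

Start at x=292: 292 → 144 → 189 → 268 → 272 → 38 → 10 → … (one orbit).
π_101 has 5 disjoint cycles with lengths [140, 140, 28, 10, 1] on {0,…,318}.
5 cycles on 319: each ℓ→(−1)^(ℓ−1), product (−1)^314 = +1.

+1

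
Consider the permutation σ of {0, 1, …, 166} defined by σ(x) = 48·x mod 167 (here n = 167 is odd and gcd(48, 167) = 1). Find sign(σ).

Trace 33: π^k(33) = [33, 81, 47, 85, 72, 116, 57] for k=0..6.
The orbit structure of x ↦ 48x mod 167: 3 orbits of sizes [83, 83, 1].
167 − 3 = 164 transpositions; sign(π) = (−1)^164 = +1.
Via Zolotarev, sign(π_{48}) = (48|167) = +1.

+1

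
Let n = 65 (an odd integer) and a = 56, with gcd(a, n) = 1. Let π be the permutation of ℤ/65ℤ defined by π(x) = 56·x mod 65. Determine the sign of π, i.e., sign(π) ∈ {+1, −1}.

+1

Orbit of 1 under x↦56x: [1, 56, 16, 51, 61, 36]… (length divides ord_65(56)).
15 cycles of lengths [6, 6, 6, 6, 6, 6, 6, 6, 6, 6, 1, 1, 1, 1, 1].
sign(π) = (−1)^{n − #cycles} = (−1)^{65−15} = (−1)^50 = +1.
Check: (56/65) = +1 by Zolotarev.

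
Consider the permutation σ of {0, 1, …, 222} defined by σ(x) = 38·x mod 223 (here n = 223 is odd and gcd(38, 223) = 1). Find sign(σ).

Orbit of 65 under x↦38x: [65, 17, 200, 18, 15, 124, 29]… (length divides ord_223(38)).
Cycle lengths of π_38 on ℤ/223ℤ: [111, 111, 1]; 3 cycles in total.
Σ(ℓ_i−1) = 223−3 = 220; sign = (−1)^220 = +1.

+1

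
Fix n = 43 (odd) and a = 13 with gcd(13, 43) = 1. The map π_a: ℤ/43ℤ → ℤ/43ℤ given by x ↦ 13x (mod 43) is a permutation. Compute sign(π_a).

+1

Trace 4: π^k(4) = [4, 9, 31, 16, 36, 38, 21] for k=0..6.
Cycle type of π: 21×2 + 1; total 3 cycles.
43 − 3 = 40 transpositions; sign(π) = (−1)^40 = +1.
Via Zolotarev, sign(π_{13}) = (13|43) = +1.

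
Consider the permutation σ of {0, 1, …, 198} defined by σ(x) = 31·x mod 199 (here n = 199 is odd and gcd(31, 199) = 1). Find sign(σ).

Trace 14: π^k(14) = [14, 36, 121, 169, 65, 25, 178] for k=0..6.
The orbit structure of x ↦ 31x mod 199: 3 orbits of sizes [99, 99, 1].
199 − 3 = 196 transpositions; sign(π) = (−1)^196 = +1.
(31|199)_J = +1 (Zolotarev's lemma cross-check).

+1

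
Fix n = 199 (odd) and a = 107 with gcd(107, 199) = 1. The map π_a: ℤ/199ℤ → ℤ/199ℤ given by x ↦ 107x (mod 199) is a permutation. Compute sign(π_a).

Trace 106: π^k(106) = [106, 198, 92, 93, 1, 107] for k=0..5.
34 cycles of lengths [6, 6, 6, 6, 6, 6, 6, 6, 6, 6, 6, 6, 6, 6, 6, 6, 6, 6, 6, 6, 6, 6, 6, 6, 6, 6, 6, 6, 6, 6, 6, 6, 6, 1].
Σ(ℓ_i−1) = 199−34 = 165; sign = (−1)^165 = -1.
(107|199)_J = -1 (Zolotarev's lemma cross-check).

-1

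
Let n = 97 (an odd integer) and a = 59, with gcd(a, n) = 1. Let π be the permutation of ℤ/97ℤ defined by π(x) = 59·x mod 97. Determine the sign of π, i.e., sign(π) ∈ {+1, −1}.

-1

Orbit of 54 under x↦59x: [54, 82, 85, 68, 35, 28, 3]… (length divides ord_97(59)).
Decompose π into cycles: lengths [96, 1] (2 cycles, including the fixed point 0).
Σ(ℓ_i−1) = 97−2 = 95; sign = (−1)^95 = -1.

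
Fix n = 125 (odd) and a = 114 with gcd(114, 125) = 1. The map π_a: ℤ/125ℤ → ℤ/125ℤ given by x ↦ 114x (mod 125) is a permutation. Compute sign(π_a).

+1

Orbit of 121 under x↦114x: [121, 44, 16, 74, 61, 79, 6]… (length divides ord_125(114)).
π_114 has 7 disjoint cycles with lengths [50, 50, 10, 10, 2, 2, 1] on {0,…,124}.
7 cycles on 125: each ℓ→(−1)^(ℓ−1), product (−1)^118 = +1.
The Jacobi symbol (114|125) = +1 (Zolotarev) agrees.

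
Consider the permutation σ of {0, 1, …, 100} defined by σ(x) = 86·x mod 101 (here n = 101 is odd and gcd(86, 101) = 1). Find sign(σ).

-1

Trace 73: π^k(73) = [73, 16, 63, 65, 35, 81, 98] for k=0..6.
Cycle lengths of π_86 on ℤ/101ℤ: [100, 1]; 2 cycles in total.
Σ(ℓ_i−1) = 101−2 = 99; sign = (−1)^99 = -1.
Check: (86/101) = -1 by Zolotarev.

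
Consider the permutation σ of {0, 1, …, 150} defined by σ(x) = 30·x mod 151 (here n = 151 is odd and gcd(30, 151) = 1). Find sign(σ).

Start at x=64: 64 → 108 → 69 → 107 → 39 → 113 → 68 → … (one orbit).
Cycle lengths of π_30 on ℤ/151ℤ: [150, 1]; 2 cycles in total.
Σ(ℓ_i−1) = 151−2 = 149; sign = (−1)^149 = -1.
Check: (30/151) = -1 by Zolotarev.

-1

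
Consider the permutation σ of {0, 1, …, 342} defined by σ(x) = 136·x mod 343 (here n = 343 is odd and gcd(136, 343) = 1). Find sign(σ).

Start at x=117: 117 → 134 → 45 → 289 → 202 → 32 → 236 → … (one orbit).
Cycle lengths of π_136 on ℤ/343ℤ: [294, 42, 6, 1]; 4 cycles in total.
4 cycles on 343: each ℓ→(−1)^(ℓ−1), product (−1)^339 = -1.
The Jacobi symbol (136|343) = -1 (Zolotarev) agrees.

-1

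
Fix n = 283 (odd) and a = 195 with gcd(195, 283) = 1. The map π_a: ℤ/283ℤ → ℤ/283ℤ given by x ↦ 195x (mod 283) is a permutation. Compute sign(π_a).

Orbit of 238 under x↦195x: [238, 281, 176, 77, 16, 7, 233]… (length divides ord_283(195)).
Cycle type of π: 141×2 + 1; total 3 cycles.
n − c = 283 − 3 = 280; sign = (−1)^280 = +1.
Via Zolotarev, sign(π_{195}) = (195|283) = +1.

+1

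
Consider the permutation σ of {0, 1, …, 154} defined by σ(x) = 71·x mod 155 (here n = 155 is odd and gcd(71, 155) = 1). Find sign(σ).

Trace 126: π^k(126) = [126, 111, 131, 1, 71, 81, 16] for k=0..6.
π_71 has 15 disjoint cycles with lengths [15, 15, 15, 15, 15, 15, 15, 15, 15, 15, 1, 1, 1, 1, 1] on {0,…,154}.
Σ(ℓ_i−1) = 155−15 = 140; sign = (−1)^140 = +1.
Check: (71/155) = +1 by Zolotarev.

+1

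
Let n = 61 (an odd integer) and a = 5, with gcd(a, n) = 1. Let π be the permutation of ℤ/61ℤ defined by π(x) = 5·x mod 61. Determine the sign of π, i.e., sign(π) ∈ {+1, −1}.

Orbit of 20 under x↦5x: [20, 39, 12, 60, 56, 36, 58]… (length divides ord_61(5)).
Decompose π into cycles: lengths [30, 30, 1] (3 cycles, including the fixed point 0).
Σ(ℓ_i−1) = 61−3 = 58; sign = (−1)^58 = +1.

+1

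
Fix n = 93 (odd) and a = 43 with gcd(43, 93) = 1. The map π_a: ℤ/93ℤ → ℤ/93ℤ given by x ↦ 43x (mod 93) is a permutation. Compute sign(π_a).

-1

Trace 43: π^k(43) = [43, 82, 85, 28, 88, 64, 55] for k=0..6.
Cycle type of π: 30×3 + 1×3; total 6 cycles.
Σ(ℓ_i−1) = 93−6 = 87; sign = (−1)^87 = -1.
(43|93)_J = -1 (Zolotarev's lemma cross-check).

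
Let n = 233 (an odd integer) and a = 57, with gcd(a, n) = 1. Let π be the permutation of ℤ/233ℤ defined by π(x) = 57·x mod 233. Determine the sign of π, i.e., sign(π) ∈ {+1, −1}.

Orbit of 163 under x↦57x: [163, 204, 211, 144, 53, 225, 10]… (length divides ord_233(57)).
Cycle lengths of π_57 on ℤ/233ℤ: [232, 1]; 2 cycles in total.
2 cycles on 233: each ℓ→(−1)^(ℓ−1), product (−1)^231 = -1.
Zolotarev: (57|233) = -1, matching the cycle-count sign.

-1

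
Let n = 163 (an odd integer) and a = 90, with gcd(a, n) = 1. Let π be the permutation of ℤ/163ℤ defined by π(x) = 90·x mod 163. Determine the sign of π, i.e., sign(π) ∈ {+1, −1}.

Start at x=104: 104 → 69 → 16 → 136 → 15 → 46 → 65 → … (one orbit).
3 cycles of lengths [81, 81, 1].
Σ(ℓ_i−1) = 163−3 = 160; sign = (−1)^160 = +1.
Zolotarev: (90|163) = +1, matching the cycle-count sign.

+1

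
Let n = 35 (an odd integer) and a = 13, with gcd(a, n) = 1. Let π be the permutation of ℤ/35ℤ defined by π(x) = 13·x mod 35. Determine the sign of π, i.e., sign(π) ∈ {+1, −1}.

+1

Orbit of 1 under x↦13x: [1, 13, 29, 27]… (length divides ord_35(13)).
The orbit structure of x ↦ 13x mod 35: 11 orbits of sizes [4, 4, 4, 4, 4, 4, 4, 2, 2, 2, 1].
Σ(ℓ_i−1) = 35−11 = 24; sign = (−1)^24 = +1.
Zolotarev: (13|35) = +1, matching the cycle-count sign.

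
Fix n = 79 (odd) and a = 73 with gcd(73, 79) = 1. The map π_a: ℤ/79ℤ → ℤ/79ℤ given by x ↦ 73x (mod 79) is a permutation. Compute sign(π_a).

Orbit of 26 under x↦73x: [26, 2, 67, 72, 42, 64, 11]… (length divides ord_79(73)).
Cycle lengths of π_73 on ℤ/79ℤ: [39, 39, 1]; 3 cycles in total.
With 3 cycles on 79 points, sign = (−1)^{79−3} = +1.
(73|79)_J = +1 (Zolotarev's lemma cross-check).

+1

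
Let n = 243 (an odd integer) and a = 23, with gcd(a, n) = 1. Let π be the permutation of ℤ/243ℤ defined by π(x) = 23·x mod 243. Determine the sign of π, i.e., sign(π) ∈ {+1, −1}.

Trace 128: π^k(128) = [128, 28, 158, 232, 233, 13, 56] for k=0..6.
6 cycles of lengths [162, 54, 18, 6, 2, 1].
6 cycles on 243: each ℓ→(−1)^(ℓ−1), product (−1)^237 = -1.
Via Zolotarev, sign(π_{23}) = (23|243) = -1.

-1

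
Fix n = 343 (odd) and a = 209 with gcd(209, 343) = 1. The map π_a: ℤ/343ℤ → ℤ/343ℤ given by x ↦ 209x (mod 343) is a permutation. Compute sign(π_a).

Start at x=97: 97 → 36 → 321 → 204 → 104 → 127 → 132 → … (one orbit).
Cycle type of π: 98×3 + 14×3 + 2×3 + 1; total 10 cycles.
n − c = 343 − 10 = 333; sign = (−1)^333 = -1.
Zolotarev: (209|343) = -1, matching the cycle-count sign.

-1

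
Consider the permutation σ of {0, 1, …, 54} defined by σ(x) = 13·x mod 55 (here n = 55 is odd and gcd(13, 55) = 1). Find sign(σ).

+1

Orbit of 36 under x↦13x: [36, 28, 34, 2, 26, 8, 49]… (length divides ord_55(13)).
The orbit structure of x ↦ 13x mod 55: 5 orbits of sizes [20, 20, 10, 4, 1].
sign(π) = (−1)^{n − #cycles} = (−1)^{55−5} = (−1)^50 = +1.
The Jacobi symbol (13|55) = +1 (Zolotarev) agrees.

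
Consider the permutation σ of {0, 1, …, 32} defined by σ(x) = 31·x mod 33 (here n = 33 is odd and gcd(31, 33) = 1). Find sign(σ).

Trace 16: π^k(16) = [16, 1, 31, 4, 25] for k=0..4.
π_31 has 9 disjoint cycles with lengths [5, 5, 5, 5, 5, 5, 1, 1, 1] on {0,…,32}.
n − c = 33 − 9 = 24; sign = (−1)^24 = +1.
Via Zolotarev, sign(π_{31}) = (31|33) = +1.

+1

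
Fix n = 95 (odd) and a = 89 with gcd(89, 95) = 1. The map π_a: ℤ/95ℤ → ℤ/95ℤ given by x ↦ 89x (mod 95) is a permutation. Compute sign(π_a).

Trace 14: π^k(14) = [14, 11, 29, 16, 94, 6, 59] for k=0..6.
The orbit structure of x ↦ 89x mod 95: 8 orbits of sizes [18, 18, 18, 18, 18, 2, 2, 1].
With 8 cycles on 95 points, sign = (−1)^{95−8} = -1.

-1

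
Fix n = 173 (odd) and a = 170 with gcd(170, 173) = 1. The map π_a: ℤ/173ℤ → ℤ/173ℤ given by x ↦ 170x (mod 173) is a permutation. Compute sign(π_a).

Trace 158: π^k(158) = [158, 45, 38, 59, 169, 12, 137] for k=0..6.
π_170 has 2 disjoint cycles with lengths [172, 1] on {0,…,172}.
sign(π) = (−1)^{n − #cycles} = (−1)^{173−2} = (−1)^171 = -1.
(170|173)_J = -1 (Zolotarev's lemma cross-check).

-1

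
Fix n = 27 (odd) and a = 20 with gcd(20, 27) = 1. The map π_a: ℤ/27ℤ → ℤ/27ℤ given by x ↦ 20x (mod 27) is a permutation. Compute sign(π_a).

Trace 10: π^k(10) = [10, 11, 4, 26, 7, 5, 19] for k=0..6.
π_20 has 4 disjoint cycles with lengths [18, 6, 2, 1] on {0,…,26}.
With 4 cycles on 27 points, sign = (−1)^{27−4} = -1.

-1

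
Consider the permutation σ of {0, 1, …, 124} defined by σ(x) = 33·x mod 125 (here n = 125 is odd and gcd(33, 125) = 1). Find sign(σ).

Start at x=117: 117 → 111 → 38 → 4 → 7 → 106 → 123 → … (one orbit).
Cycle lengths of π_33 on ℤ/125ℤ: [100, 20, 4, 1]; 4 cycles in total.
Σ(ℓ_i−1) = 125−4 = 121; sign = (−1)^121 = -1.

-1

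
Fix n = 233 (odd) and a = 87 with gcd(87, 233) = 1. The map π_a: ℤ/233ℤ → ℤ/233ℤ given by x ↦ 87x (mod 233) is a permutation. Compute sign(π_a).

Start at x=89: 89 → 54 → 38 → 44 → 100 → 79 → 116 → … (one orbit).
2 cycles of lengths [232, 1].
n − c = 233 − 2 = 231; sign = (−1)^231 = -1.
Via Zolotarev, sign(π_{87}) = (87|233) = -1.

-1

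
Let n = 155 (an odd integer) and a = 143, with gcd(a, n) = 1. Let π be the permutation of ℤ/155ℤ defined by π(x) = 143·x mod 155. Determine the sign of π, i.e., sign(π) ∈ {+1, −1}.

Trace 4: π^k(4) = [4, 107, 111, 63, 19, 82, 101] for k=0..6.
π_143 has 6 disjoint cycles with lengths [60, 60, 15, 15, 4, 1] on {0,…,154}.
6 cycles on 155: each ℓ→(−1)^(ℓ−1), product (−1)^149 = -1.
Check: (143/155) = -1 by Zolotarev.

-1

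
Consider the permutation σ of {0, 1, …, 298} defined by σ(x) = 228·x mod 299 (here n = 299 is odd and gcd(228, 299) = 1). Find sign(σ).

Start at x=9: 9 → 258 → 220 → 227 → 29 → 34 → 277 → … (one orbit).
Cycle lengths of π_228 on ℤ/299ℤ: [132, 132, 22, 12, 1]; 5 cycles in total.
5 cycles on 299: each ℓ→(−1)^(ℓ−1), product (−1)^294 = +1.
Via Zolotarev, sign(π_{228}) = (228|299) = +1.

+1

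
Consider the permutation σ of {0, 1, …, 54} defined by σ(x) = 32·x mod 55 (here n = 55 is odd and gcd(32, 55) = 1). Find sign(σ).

Start at x=1: 1 → 32 → 34 → 43 → 1 (one orbit).
Cycle type of π: 4×11 + 2×5 + 1; total 17 cycles.
With 17 cycles on 55 points, sign = (−1)^{55−17} = +1.
The Jacobi symbol (32|55) = +1 (Zolotarev) agrees.

+1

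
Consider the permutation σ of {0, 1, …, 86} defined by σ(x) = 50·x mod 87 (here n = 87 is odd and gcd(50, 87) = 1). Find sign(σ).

+1

Start at x=4: 4 → 26 → 82 → 11 → 28 → 8 → 52 → … (one orbit).
Decompose π into cycles: lengths [28, 28, 28, 2, 1] (5 cycles, including the fixed point 0).
Σ(ℓ_i−1) = 87−5 = 82; sign = (−1)^82 = +1.
Zolotarev: (50|87) = +1, matching the cycle-count sign.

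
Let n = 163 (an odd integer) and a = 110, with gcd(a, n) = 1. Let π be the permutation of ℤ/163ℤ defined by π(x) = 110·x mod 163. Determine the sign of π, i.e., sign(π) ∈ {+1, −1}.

-1

Orbit of 58 under x↦110x: [58, 23, 85, 59, 133, 123, 1]… (length divides ord_163(110)).
Cycle type of π: 18×9 + 1; total 10 cycles.
n − c = 163 − 10 = 153; sign = (−1)^153 = -1.
(110|163)_J = -1 (Zolotarev's lemma cross-check).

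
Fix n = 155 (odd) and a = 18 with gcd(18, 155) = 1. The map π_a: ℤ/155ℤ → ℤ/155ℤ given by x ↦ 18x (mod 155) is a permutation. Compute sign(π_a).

-1

Start at x=94: 94 → 142 → 76 → 128 → 134 → 87 → 16 → … (one orbit).
6 cycles of lengths [60, 60, 15, 15, 4, 1].
sign(π) = (−1)^{n − #cycles} = (−1)^{155−6} = (−1)^149 = -1.
(18|155)_J = -1 (Zolotarev's lemma cross-check).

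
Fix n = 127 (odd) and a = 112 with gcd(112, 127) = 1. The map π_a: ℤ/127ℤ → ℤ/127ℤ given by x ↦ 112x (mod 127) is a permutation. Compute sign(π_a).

Trace 102: π^k(102) = [102, 121, 90, 47, 57, 34, 125] for k=0..6.
Cycle type of π: 126 + 1; total 2 cycles.
n − c = 127 − 2 = 125; sign = (−1)^125 = -1.
The Jacobi symbol (112|127) = -1 (Zolotarev) agrees.

-1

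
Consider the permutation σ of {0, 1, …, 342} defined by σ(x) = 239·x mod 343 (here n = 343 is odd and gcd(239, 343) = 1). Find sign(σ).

Orbit of 302 under x↦239x: [302, 148, 43, 330, 323, 22, 113]… (length divides ord_343(239)).
Cycle type of π: 49×6 + 7×6 + 1×7; total 19 cycles.
343 − 19 = 324 transpositions; sign(π) = (−1)^324 = +1.
Check: (239/343) = +1 by Zolotarev.

+1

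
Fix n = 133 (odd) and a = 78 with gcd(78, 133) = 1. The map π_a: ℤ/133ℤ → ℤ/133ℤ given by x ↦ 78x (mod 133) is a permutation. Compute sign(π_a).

-1

Orbit of 29 under x↦78x: [29, 1, 78, 99, 8, 92, 127]… (length divides ord_133(78)).
Decompose π into cycles: lengths [18, 18, 18, 18, 18, 18, 18, 1, 1, 1, 1, 1, 1, 1] (14 cycles, including the fixed point 0).
14 cycles on 133: each ℓ→(−1)^(ℓ−1), product (−1)^119 = -1.
Via Zolotarev, sign(π_{78}) = (78|133) = -1.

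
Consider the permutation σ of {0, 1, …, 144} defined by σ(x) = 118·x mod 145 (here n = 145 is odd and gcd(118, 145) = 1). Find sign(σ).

+1

Trace 111: π^k(111) = [111, 48, 9, 47, 36, 43, 144] for k=0..6.
Cycle type of π: 28×5 + 4 + 1; total 7 cycles.
n − c = 145 − 7 = 138; sign = (−1)^138 = +1.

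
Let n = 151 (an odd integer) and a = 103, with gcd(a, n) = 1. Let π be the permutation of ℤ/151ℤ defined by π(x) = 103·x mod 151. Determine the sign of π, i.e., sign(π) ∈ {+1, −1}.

Trace 34: π^k(34) = [34, 29, 118, 74, 72, 17, 90] for k=0..6.
Cycle type of π: 75×2 + 1; total 3 cycles.
sign(π) = (−1)^{n − #cycles} = (−1)^{151−3} = (−1)^148 = +1.

+1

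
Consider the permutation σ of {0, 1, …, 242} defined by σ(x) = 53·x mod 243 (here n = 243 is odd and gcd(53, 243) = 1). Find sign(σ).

Trace 28: π^k(28) = [28, 26, 163, 134, 55, 242, 190] for k=0..6.
32 cycles of lengths [18, 18, 18, 18, 18, 18, 18, 18, 18, 6, 6, 6, 6, 6, 6, 6, 6, 6, 2, 2, 2, 2, 2, 2, 2, 2, 2, 2, 2, 2, 2, 1].
Σ(ℓ_i−1) = 243−32 = 211; sign = (−1)^211 = -1.
Check: (53/243) = -1 by Zolotarev.

-1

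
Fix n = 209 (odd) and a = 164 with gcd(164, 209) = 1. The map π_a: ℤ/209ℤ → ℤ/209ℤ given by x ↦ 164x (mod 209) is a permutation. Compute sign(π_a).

Start at x=208: 208 → 45 → 65 → 1 → 164 → 144 → 208 (one orbit).
Cycle lengths of π_164 on ℤ/209ℤ: [6, 6, 6, 6, 6, 6, 6, 6, 6, 6, 6, 6, 6, 6, 6, 6, 6, 6, 6, 6, 6, 6, 6, 6, 6, 6, 6, 6, 6, 6, 6, 6, 6, 2, 2, 2, 2, 2, 1]; 39 cycles in total.
209 − 39 = 170 transpositions; sign(π) = (−1)^170 = +1.

+1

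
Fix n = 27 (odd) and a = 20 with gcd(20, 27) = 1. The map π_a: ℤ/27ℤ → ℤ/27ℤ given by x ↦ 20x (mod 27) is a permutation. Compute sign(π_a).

-1

Trace 2: π^k(2) = [2, 13, 17, 16, 23, 1, 20] for k=0..6.
π_20 has 4 disjoint cycles with lengths [18, 6, 2, 1] on {0,…,26}.
Σ(ℓ_i−1) = 27−4 = 23; sign = (−1)^23 = -1.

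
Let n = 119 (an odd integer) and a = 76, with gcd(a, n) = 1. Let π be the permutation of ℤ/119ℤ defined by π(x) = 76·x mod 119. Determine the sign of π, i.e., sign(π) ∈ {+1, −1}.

-1

Trace 106: π^k(106) = [106, 83, 1, 76, 64, 104, 50] for k=0..6.
Cycle type of π: 8×14 + 2×3 + 1; total 18 cycles.
18 cycles on 119: each ℓ→(−1)^(ℓ−1), product (−1)^101 = -1.
Check: (76/119) = -1 by Zolotarev.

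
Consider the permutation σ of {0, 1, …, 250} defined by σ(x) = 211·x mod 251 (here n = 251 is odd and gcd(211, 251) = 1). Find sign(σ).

Start at x=241: 241 → 149 → 64 → 201 → 243 → 69 → 1 → … (one orbit).
π_211 has 11 disjoint cycles with lengths [25, 25, 25, 25, 25, 25, 25, 25, 25, 25, 1] on {0,…,250}.
11 cycles on 251: each ℓ→(−1)^(ℓ−1), product (−1)^240 = +1.

+1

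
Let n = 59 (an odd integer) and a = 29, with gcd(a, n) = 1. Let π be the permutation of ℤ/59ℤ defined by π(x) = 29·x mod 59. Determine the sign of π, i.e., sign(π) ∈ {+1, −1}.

+1

Trace 57: π^k(57) = [57, 1, 29, 15, 22, 48, 35] for k=0..6.
Cycle lengths of π_29 on ℤ/59ℤ: [29, 29, 1]; 3 cycles in total.
59 − 3 = 56 transpositions; sign(π) = (−1)^56 = +1.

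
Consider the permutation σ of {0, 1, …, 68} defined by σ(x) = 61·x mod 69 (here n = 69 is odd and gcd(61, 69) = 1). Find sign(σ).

-1

Start at x=61: 61 → 64 → 40 → 25 → 7 → 13 → 34 → … (one orbit).
π_61 has 6 disjoint cycles with lengths [22, 22, 22, 1, 1, 1] on {0,…,68}.
Σ(ℓ_i−1) = 69−6 = 63; sign = (−1)^63 = -1.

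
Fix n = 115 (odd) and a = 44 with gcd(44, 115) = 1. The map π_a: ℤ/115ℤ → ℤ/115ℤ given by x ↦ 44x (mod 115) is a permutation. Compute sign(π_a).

-1

Start at x=84: 84 → 16 → 14 → 41 → 79 → 26 → 109 → … (one orbit).
Cycle type of π: 22×5 + 2×2 + 1; total 8 cycles.
Σ(ℓ_i−1) = 115−8 = 107; sign = (−1)^107 = -1.
Check: (44/115) = -1 by Zolotarev.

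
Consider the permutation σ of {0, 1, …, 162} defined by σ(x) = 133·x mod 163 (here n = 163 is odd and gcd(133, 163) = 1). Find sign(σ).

Trace 133: π^k(133) = [133, 85, 58, 53, 40, 104, 140] for k=0..6.
Cycle type of π: 9×18 + 1; total 19 cycles.
163 − 19 = 144 transpositions; sign(π) = (−1)^144 = +1.
(133|163)_J = +1 (Zolotarev's lemma cross-check).

+1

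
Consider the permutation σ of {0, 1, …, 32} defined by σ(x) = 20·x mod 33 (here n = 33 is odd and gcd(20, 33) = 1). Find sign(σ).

-1

Start at x=26: 26 → 25 → 5 → 1 → 20 → 4 → 14 → … (one orbit).
Cycle type of π: 10×2 + 5×2 + 2 + 1; total 6 cycles.
sign(π) = (−1)^{n − #cycles} = (−1)^{33−6} = (−1)^27 = -1.
Via Zolotarev, sign(π_{20}) = (20|33) = -1.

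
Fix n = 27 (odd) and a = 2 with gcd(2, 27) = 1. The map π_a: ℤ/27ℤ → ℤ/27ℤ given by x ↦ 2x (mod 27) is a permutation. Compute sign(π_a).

-1

Start at x=20: 20 → 13 → 26 → 25 → 23 → 19 → 11 → … (one orbit).
The orbit structure of x ↦ 2x mod 27: 4 orbits of sizes [18, 6, 2, 1].
Σ(ℓ_i−1) = 27−4 = 23; sign = (−1)^23 = -1.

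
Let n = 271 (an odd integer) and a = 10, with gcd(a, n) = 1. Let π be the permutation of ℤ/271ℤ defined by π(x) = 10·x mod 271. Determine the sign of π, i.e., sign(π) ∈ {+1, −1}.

+1

Trace 187: π^k(187) = [187, 244, 1, 10, 100] for k=0..4.
Decompose π into cycles: lengths [5, 5, 5, 5, 5, 5, 5, 5, 5, 5, 5, 5, 5, 5, 5, 5, 5, 5, 5, 5, 5, 5, 5, 5, 5, 5, 5, 5, 5, 5, 5, 5, 5, 5, 5, 5, 5, 5, 5, 5, 5, 5, 5, 5, 5, 5, 5, 5, 5, 5, 5, 5, 5, 5, 1] (55 cycles, including the fixed point 0).
55 cycles on 271: each ℓ→(−1)^(ℓ−1), product (−1)^216 = +1.
The Jacobi symbol (10|271) = +1 (Zolotarev) agrees.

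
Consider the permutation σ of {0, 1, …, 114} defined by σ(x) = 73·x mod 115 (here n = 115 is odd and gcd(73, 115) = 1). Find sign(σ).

Start at x=3: 3 → 104 → 2 → 31 → 78 → 59 → 52 → … (one orbit).
Cycle type of π: 44×2 + 11×2 + 4 + 1; total 6 cycles.
n − c = 115 − 6 = 109; sign = (−1)^109 = -1.
Check: (73/115) = -1 by Zolotarev.

-1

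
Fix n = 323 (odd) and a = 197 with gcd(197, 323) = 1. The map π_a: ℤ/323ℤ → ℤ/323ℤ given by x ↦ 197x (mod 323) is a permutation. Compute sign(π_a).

Start at x=106: 106 → 210 → 26 → 277 → 305 → 7 → 87 → … (one orbit).
Decompose π into cycles: lengths [48, 48, 48, 48, 48, 48, 16, 3, 3, 3, 3, 3, 3, 1] (14 cycles, including the fixed point 0).
Σ(ℓ_i−1) = 323−14 = 309; sign = (−1)^309 = -1.
Zolotarev: (197|323) = -1, matching the cycle-count sign.

-1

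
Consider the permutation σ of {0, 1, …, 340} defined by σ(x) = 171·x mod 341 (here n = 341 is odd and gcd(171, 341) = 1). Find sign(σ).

-1

Orbit of 4 under x↦171x: [4, 2, 1, 171, 256, 128, 64]… (length divides ord_341(171)).
Decompose π into cycles: lengths [10, 10, 10, 10, 10, 10, 10, 10, 10, 10, 10, 10, 10, 10, 10, 10, 10, 10, 10, 10, 10, 10, 10, 10, 10, 10, 10, 10, 10, 10, 10, 5, 5, 5, 5, 5, 5, 1] (38 cycles, including the fixed point 0).
341 − 38 = 303 transpositions; sign(π) = (−1)^303 = -1.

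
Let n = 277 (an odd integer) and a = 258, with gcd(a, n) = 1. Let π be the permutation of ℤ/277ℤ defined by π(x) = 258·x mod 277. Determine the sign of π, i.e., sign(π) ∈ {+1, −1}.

Orbit of 1 under x↦258x: [1, 258, 84, 66, 131, 4, 201]… (length divides ord_277(258)).
Cycle type of π: 46×6 + 1; total 7 cycles.
With 7 cycles on 277 points, sign = (−1)^{277−7} = +1.
Zolotarev: (258|277) = +1, matching the cycle-count sign.

+1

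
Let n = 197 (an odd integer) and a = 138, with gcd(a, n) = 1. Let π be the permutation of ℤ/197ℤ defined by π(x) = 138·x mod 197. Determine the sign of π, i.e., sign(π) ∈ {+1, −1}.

+1

Orbit of 42 under x↦138x: [42, 83, 28, 121, 150, 15, 100]… (length divides ord_197(138)).
The orbit structure of x ↦ 138x mod 197: 3 orbits of sizes [98, 98, 1].
Σ(ℓ_i−1) = 197−3 = 194; sign = (−1)^194 = +1.
(138|197)_J = +1 (Zolotarev's lemma cross-check).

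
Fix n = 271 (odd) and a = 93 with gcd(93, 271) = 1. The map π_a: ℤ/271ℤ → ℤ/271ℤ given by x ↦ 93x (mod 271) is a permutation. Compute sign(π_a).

Orbit of 125 under x↦93x: [125, 243, 106, 102, 1, 93, 248]… (length divides ord_271(93)).
Cycle lengths of π_93 on ℤ/271ℤ: [18, 18, 18, 18, 18, 18, 18, 18, 18, 18, 18, 18, 18, 18, 18, 1]; 16 cycles in total.
16 cycles on 271: each ℓ→(−1)^(ℓ−1), product (−1)^255 = -1.
The Jacobi symbol (93|271) = -1 (Zolotarev) agrees.

-1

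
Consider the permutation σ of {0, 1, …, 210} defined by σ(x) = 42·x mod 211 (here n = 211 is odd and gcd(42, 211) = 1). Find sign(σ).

Orbit of 28 under x↦42x: [28, 121, 18, 123, 102, 64, 156]… (length divides ord_211(42)).
4 cycles of lengths [70, 70, 70, 1].
sign(π) = (−1)^{n − #cycles} = (−1)^{211−4} = (−1)^207 = -1.
The Jacobi symbol (42|211) = -1 (Zolotarev) agrees.

-1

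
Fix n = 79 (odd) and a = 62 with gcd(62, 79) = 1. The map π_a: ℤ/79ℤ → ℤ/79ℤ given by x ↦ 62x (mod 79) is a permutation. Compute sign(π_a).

+1

Trace 62: π^k(62) = [62, 52, 64, 18, 10, 67, 46] for k=0..6.
π_62 has 7 disjoint cycles with lengths [13, 13, 13, 13, 13, 13, 1] on {0,…,78}.
7 cycles on 79: each ℓ→(−1)^(ℓ−1), product (−1)^72 = +1.
Via Zolotarev, sign(π_{62}) = (62|79) = +1.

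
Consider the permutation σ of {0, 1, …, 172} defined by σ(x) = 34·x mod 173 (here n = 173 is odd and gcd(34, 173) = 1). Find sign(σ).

+1

Orbit of 121 under x↦34x: [121, 135, 92, 14, 130, 95, 116]… (length divides ord_173(34)).
π_34 has 3 disjoint cycles with lengths [86, 86, 1] on {0,…,172}.
sign(π) = (−1)^{n − #cycles} = (−1)^{173−3} = (−1)^170 = +1.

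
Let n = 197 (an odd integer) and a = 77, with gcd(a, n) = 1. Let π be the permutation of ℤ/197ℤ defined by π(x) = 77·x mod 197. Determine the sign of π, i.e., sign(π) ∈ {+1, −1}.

Start at x=33: 33 → 177 → 36 → 14 → 93 → 69 → 191 → … (one orbit).
8 cycles of lengths [28, 28, 28, 28, 28, 28, 28, 1].
Σ(ℓ_i−1) = 197−8 = 189; sign = (−1)^189 = -1.

-1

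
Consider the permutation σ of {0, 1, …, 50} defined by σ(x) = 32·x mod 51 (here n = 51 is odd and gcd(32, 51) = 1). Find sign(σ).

Trace 26: π^k(26) = [26, 16, 2, 13, 8, 1, 32] for k=0..6.
The orbit structure of x ↦ 32x mod 51: 8 orbits of sizes [8, 8, 8, 8, 8, 8, 2, 1].
n − c = 51 − 8 = 43; sign = (−1)^43 = -1.
The Jacobi symbol (32|51) = -1 (Zolotarev) agrees.

-1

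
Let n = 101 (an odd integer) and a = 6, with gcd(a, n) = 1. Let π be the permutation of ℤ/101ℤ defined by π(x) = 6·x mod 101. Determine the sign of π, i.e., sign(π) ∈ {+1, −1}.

+1

Trace 87: π^k(87) = [87, 17, 1, 6, 36, 14, 84] for k=0..6.
11 cycles of lengths [10, 10, 10, 10, 10, 10, 10, 10, 10, 10, 1].
sign(π) = (−1)^{n − #cycles} = (−1)^{101−11} = (−1)^90 = +1.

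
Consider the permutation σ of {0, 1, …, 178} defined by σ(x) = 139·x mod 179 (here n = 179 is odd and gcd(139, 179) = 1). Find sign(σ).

+1

Trace 88: π^k(88) = [88, 60, 106, 56, 87, 100, 117] for k=0..6.
3 cycles of lengths [89, 89, 1].
3 cycles on 179: each ℓ→(−1)^(ℓ−1), product (−1)^176 = +1.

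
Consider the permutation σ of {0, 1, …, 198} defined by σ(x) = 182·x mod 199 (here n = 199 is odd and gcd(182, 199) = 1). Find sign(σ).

+1

Orbit of 90 under x↦182x: [90, 62, 140, 8, 63, 123, 98]… (length divides ord_199(182)).
Decompose π into cycles: lengths [33, 33, 33, 33, 33, 33, 1] (7 cycles, including the fixed point 0).
7 cycles on 199: each ℓ→(−1)^(ℓ−1), product (−1)^192 = +1.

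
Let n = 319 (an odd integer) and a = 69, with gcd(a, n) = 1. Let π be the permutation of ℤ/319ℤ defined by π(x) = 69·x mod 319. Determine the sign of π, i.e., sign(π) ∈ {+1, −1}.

Trace 152: π^k(152) = [152, 280, 180, 298, 146, 185, 5] for k=0..6.
π_69 has 6 disjoint cycles with lengths [140, 140, 28, 5, 5, 1] on {0,…,318}.
319 − 6 = 313 transpositions; sign(π) = (−1)^313 = -1.
Via Zolotarev, sign(π_{69}) = (69|319) = -1.

-1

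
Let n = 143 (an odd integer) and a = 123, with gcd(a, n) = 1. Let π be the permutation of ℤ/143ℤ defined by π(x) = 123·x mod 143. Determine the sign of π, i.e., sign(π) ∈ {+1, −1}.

Orbit of 72 under x↦123x: [72, 133, 57, 4, 63, 27, 32]… (length divides ord_143(123)).
Cycle lengths of π_123 on ℤ/143ℤ: [60, 60, 12, 10, 1]; 5 cycles in total.
Σ(ℓ_i−1) = 143−5 = 138; sign = (−1)^138 = +1.
Check: (123/143) = +1 by Zolotarev.

+1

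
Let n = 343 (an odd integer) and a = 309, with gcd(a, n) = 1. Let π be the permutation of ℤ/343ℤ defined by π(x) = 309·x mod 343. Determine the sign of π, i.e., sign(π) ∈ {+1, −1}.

+1

Trace 85: π^k(85) = [85, 197, 162, 323, 337, 204, 267] for k=0..6.
The orbit structure of x ↦ 309x mod 343: 19 orbits of sizes [49, 49, 49, 49, 49, 49, 7, 7, 7, 7, 7, 7, 1, 1, 1, 1, 1, 1, 1].
With 19 cycles on 343 points, sign = (−1)^{343−19} = +1.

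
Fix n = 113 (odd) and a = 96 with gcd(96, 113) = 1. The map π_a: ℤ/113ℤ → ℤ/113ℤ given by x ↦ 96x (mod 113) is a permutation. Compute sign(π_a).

-1

Start at x=106: 106 → 6 → 11 → 39 → 15 → 84 → 41 → … (one orbit).
Cycle lengths of π_96 on ℤ/113ℤ: [112, 1]; 2 cycles in total.
113 − 2 = 111 transpositions; sign(π) = (−1)^111 = -1.
Zolotarev: (96|113) = -1, matching the cycle-count sign.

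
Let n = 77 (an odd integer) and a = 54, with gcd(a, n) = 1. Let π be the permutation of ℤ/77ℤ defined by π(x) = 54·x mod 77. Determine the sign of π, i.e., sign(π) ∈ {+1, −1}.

+1

Trace 54: π^k(54) = [54, 67, 76, 23, 10, 1] for k=0..5.
Decompose π into cycles: lengths [6, 6, 6, 6, 6, 6, 6, 6, 6, 6, 6, 2, 2, 2, 2, 2, 1] (17 cycles, including the fixed point 0).
17 cycles on 77: each ℓ→(−1)^(ℓ−1), product (−1)^60 = +1.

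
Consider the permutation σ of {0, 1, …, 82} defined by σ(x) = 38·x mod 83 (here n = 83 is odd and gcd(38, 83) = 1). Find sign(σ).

Trace 81: π^k(81) = [81, 7, 17, 65, 63, 70, 4] for k=0..6.
The orbit structure of x ↦ 38x mod 83: 3 orbits of sizes [41, 41, 1].
83 − 3 = 80 transpositions; sign(π) = (−1)^80 = +1.
Zolotarev: (38|83) = +1, matching the cycle-count sign.

+1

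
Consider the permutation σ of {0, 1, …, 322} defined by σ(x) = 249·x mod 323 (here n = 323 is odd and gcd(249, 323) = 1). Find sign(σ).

Start at x=122: 122 → 16 → 108 → 83 → 318 → 47 → 75 → … (one orbit).
Cycle type of π: 144×2 + 18 + 16 + 1; total 5 cycles.
Σ(ℓ_i−1) = 323−5 = 318; sign = (−1)^318 = +1.
Check: (249/323) = +1 by Zolotarev.

+1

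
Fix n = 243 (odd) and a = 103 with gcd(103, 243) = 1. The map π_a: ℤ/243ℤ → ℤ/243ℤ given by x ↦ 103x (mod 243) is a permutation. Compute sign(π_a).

+1

Start at x=154: 154 → 67 → 97 → 28 → 211 → 106 → 226 → … (one orbit).
The orbit structure of x ↦ 103x mod 243: 11 orbits of sizes [81, 81, 27, 27, 9, 9, 3, 3, 1, 1, 1].
11 cycles on 243: each ℓ→(−1)^(ℓ−1), product (−1)^232 = +1.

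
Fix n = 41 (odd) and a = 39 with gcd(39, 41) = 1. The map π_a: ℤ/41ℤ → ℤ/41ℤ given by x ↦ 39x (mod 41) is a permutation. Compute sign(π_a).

+1

Trace 21: π^k(21) = [21, 40, 2, 37, 8, 25, 32] for k=0..6.
The orbit structure of x ↦ 39x mod 41: 3 orbits of sizes [20, 20, 1].
n − c = 41 − 3 = 38; sign = (−1)^38 = +1.
Check: (39/41) = +1 by Zolotarev.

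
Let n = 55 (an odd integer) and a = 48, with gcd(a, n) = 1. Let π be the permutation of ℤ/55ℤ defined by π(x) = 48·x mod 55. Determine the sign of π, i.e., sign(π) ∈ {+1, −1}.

-1

Orbit of 36 under x↦48x: [36, 23, 4, 27, 31, 3, 34]… (length divides ord_55(48)).
Cycle lengths of π_48 on ℤ/55ℤ: [20, 20, 5, 5, 4, 1]; 6 cycles in total.
sign(π) = (−1)^{n − #cycles} = (−1)^{55−6} = (−1)^49 = -1.
Check: (48/55) = -1 by Zolotarev.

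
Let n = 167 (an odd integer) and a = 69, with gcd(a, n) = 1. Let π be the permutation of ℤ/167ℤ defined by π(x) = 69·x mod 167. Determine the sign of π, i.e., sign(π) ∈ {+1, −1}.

Trace 100: π^k(100) = [100, 53, 150, 163, 58, 161, 87] for k=0..6.
2 cycles of lengths [166, 1].
Σ(ℓ_i−1) = 167−2 = 165; sign = (−1)^165 = -1.

-1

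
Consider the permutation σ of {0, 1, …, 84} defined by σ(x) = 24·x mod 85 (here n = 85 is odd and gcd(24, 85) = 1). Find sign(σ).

-1

Orbit of 14 under x↦24x: [14, 81, 74, 76, 39, 1, 24]… (length divides ord_85(24)).
The orbit structure of x ↦ 24x mod 85: 8 orbits of sizes [16, 16, 16, 16, 16, 2, 2, 1].
sign(π) = (−1)^{n − #cycles} = (−1)^{85−8} = (−1)^77 = -1.
(24|85)_J = -1 (Zolotarev's lemma cross-check).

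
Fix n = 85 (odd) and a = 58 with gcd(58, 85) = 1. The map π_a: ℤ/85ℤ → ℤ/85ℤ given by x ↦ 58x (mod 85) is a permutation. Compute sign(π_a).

+1

Start at x=28: 28 → 9 → 12 → 16 → 78 → 19 → 82 → … (one orbit).
π_58 has 7 disjoint cycles with lengths [16, 16, 16, 16, 16, 4, 1] on {0,…,84}.
7 cycles on 85: each ℓ→(−1)^(ℓ−1), product (−1)^78 = +1.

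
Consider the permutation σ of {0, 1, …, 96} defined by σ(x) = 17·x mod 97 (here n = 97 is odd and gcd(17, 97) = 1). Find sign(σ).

-1

Start at x=28: 28 → 88 → 41 → 18 → 15 → 61 → 67 → … (one orbit).
Decompose π into cycles: lengths [96, 1] (2 cycles, including the fixed point 0).
n − c = 97 − 2 = 95; sign = (−1)^95 = -1.
Zolotarev: (17|97) = -1, matching the cycle-count sign.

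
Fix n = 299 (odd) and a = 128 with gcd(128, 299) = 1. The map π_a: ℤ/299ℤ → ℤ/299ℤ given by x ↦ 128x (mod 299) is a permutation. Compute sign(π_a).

Trace 196: π^k(196) = [196, 271, 4, 213, 55, 163, 233] for k=0..6.
6 cycles of lengths [132, 132, 12, 11, 11, 1].
sign(π) = (−1)^{n − #cycles} = (−1)^{299−6} = (−1)^293 = -1.
Via Zolotarev, sign(π_{128}) = (128|299) = -1.

-1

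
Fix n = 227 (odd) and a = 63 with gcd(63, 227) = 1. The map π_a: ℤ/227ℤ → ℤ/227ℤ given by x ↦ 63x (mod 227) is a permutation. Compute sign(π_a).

+1

Orbit of 70 under x↦63x: [70, 97, 209, 1, 63, 110, 120]… (length divides ord_227(63)).
3 cycles of lengths [113, 113, 1].
n − c = 227 − 3 = 224; sign = (−1)^224 = +1.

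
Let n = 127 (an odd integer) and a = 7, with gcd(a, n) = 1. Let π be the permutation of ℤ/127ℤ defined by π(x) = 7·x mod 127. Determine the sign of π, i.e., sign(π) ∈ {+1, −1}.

Orbit of 34 under x↦7x: [34, 111, 15, 105, 100, 65, 74]… (length divides ord_127(7)).
Cycle type of π: 126 + 1; total 2 cycles.
sign(π) = (−1)^{n − #cycles} = (−1)^{127−2} = (−1)^125 = -1.
The Jacobi symbol (7|127) = -1 (Zolotarev) agrees.

-1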